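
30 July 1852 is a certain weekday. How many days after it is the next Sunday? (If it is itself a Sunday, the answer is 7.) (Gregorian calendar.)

Jul 30, 1852 is a Friday.
From Friday to the next Sunday is 2 days.

2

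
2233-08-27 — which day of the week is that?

Tuesday

January 1, 2233 is a Tuesday.
Jan 1, 2233 → Feb 1, 2233: 31 days (January has 31).
Feb 1, 2233 → Mar 1, 2233: 28 days (February has 28).
Mar 1, 2233 → Apr 1, 2233: 31 days (March has 31).
Apr 1, 2233 → May 1, 2233: 30 days (April has 30).
May 1, 2233 → Jun 1, 2233: 31 days (May has 31).
Jun 1, 2233 → Jul 1, 2233: 30 days (June has 30).
Jul 1, 2233 → Aug 1, 2233: 31 days (July has 31).
Aug 1, 2233 → Aug 27, 2233: 26 days.
Total: 238 days.
238 mod 7 = 0, so Tuesday + 0 = Tuesday.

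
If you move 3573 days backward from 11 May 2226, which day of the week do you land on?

May 11, 2226 is a Thursday.
3573 mod 7 = 3, so 3573 days before a Thursday is Thursday − 3 = Monday.

Monday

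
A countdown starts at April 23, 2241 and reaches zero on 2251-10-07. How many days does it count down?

3819

Apr 23, 2241 → Apr 23, 2242: 365 days.
Apr 23, 2242 → Apr 23, 2243: 365 days.
Apr 23, 2243 → Apr 23, 2244: 366 days (Feb 29, 2244 is in that span).
Apr 23, 2244 → Apr 23, 2245: 365 days.
Apr 23, 2245 → Apr 23, 2246: 365 days.
Apr 23, 2246 → Apr 23, 2247: 365 days.
Apr 23, 2247 → Apr 23, 2248: 366 days (Feb 29, 2248 is in that span).
Apr 23, 2248 → Apr 23, 2249: 365 days.
Apr 23, 2249 → Apr 23, 2250: 365 days.
Apr 23, 2250 → Apr 23, 2251: 365 days.
Apr 23, 2251 → May 23, 2251: 30 days (April has 30).
May 23, 2251 → Jun 23, 2251: 31 days (May has 31).
Jun 23, 2251 → Jul 23, 2251: 30 days (June has 30).
Jul 23, 2251 → Aug 23, 2251: 31 days (July has 31).
Aug 23, 2251 → Sep 23, 2251: 31 days (August has 31).
Sep 23, 2251 → Oct 7, 2251: 14 days.
Total: 3819 days.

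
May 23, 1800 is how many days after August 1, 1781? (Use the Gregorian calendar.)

Aug 1, 1781 → Aug 1, 1782: 365 days.
Aug 1, 1782 → Aug 1, 1783: 365 days.
Aug 1, 1783 → Aug 1, 1784: 366 days (Feb 29, 1784 is in that span).
Aug 1, 1784 → Aug 1, 1785: 365 days.
Aug 1, 1785 → Aug 1, 1786: 365 days.
Aug 1, 1786 → Aug 1, 1787: 365 days.
Aug 1, 1787 → Aug 1, 1788: 366 days (Feb 29, 1788 is in that span).
Aug 1, 1788 → Aug 1, 1789: 365 days.
Aug 1, 1789 → Aug 1, 1790: 365 days.
Aug 1, 1790 → Aug 1, 1791: 365 days.
Aug 1, 1791 → Aug 1, 1792: 366 days (Feb 29, 1792 is in that span).
Aug 1, 1792 → Aug 1, 1793: 365 days.
Aug 1, 1793 → Aug 1, 1794: 365 days.
Aug 1, 1794 → Aug 1, 1795: 365 days.
Aug 1, 1795 → Aug 1, 1796: 366 days (Feb 29, 1796 is in that span).
Aug 1, 1796 → Aug 1, 1797: 365 days.
Aug 1, 1797 → Aug 1, 1798: 365 days.
Aug 1, 1798 → Aug 1, 1799: 365 days.
Aug 1, 1799 → Sep 1, 1799: 31 days (August has 31).
Sep 1, 1799 → Oct 1, 1799: 30 days (September has 30).
Oct 1, 1799 → Nov 1, 1799: 31 days (October has 31).
Nov 1, 1799 → Dec 1, 1799: 30 days (November has 30).
Dec 1, 1799 → Jan 1, 1800: 31 days (December has 31).
Jan 1, 1800 → Feb 1, 1800: 31 days (January has 31).
Feb 1, 1800 → Mar 1, 1800: 28 days (February has 28).
Mar 1, 1800 → Apr 1, 1800: 31 days (March has 31).
Apr 1, 1800 → May 1, 1800: 30 days (April has 30).
May 1, 1800 → May 23, 1800: 22 days.
Total: 6869 days.

6869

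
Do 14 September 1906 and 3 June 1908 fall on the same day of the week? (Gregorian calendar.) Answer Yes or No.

No

From Sep 14, 1906 to Jun 3, 1908 is 628 days.
628 mod 7 = 5, so they are different weekdays.
(Sep 14, 1906 is a Friday; Jun 3, 1908 is a Wednesday.)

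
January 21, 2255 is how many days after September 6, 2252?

867

Sep 6, 2252 → Sep 6, 2253: 365 days.
Sep 6, 2253 → Sep 6, 2254: 365 days.
Sep 6, 2254 → Oct 6, 2254: 30 days (September has 30).
Oct 6, 2254 → Nov 6, 2254: 31 days (October has 31).
Nov 6, 2254 → Dec 6, 2254: 30 days (November has 30).
Dec 6, 2254 → Jan 6, 2255: 31 days (December has 31).
Jan 6, 2255 → Jan 21, 2255: 15 days.
Total: 867 days.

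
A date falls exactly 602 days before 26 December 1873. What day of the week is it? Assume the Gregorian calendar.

Friday

First find the weekday of Dec 26, 1873. Doomsday rule: the anchor day for the 1800s is Friday. For year 73: 73÷12 = 6 r 1, and 1÷4 = 0, so 6+1+0 = 7.
Friday + 7 ≡ Friday — that's 1873's doomsday.
In December the doomsday date is Dec 12.
Dec 26 is 14 days after Dec 12; 14 mod 7 = 0, so Friday + 0 = Friday.
602 mod 7 = 0, so 602 days before a Friday is Friday − 0 = Friday.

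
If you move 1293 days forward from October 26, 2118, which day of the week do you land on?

Monday

Oct 26, 2118 is a Wednesday.
1293 mod 7 = 5, so 1293 days after a Wednesday is Wednesday + 5 = Monday.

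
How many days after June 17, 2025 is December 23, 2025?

Jun 17, 2025 → Jul 17, 2025: 30 days (June has 30).
Jul 17, 2025 → Aug 17, 2025: 31 days (July has 31).
Aug 17, 2025 → Sep 17, 2025: 31 days (August has 31).
Sep 17, 2025 → Oct 17, 2025: 30 days (September has 30).
Oct 17, 2025 → Nov 17, 2025: 31 days (October has 31).
Nov 17, 2025 → Dec 17, 2025: 30 days (November has 30).
Dec 17, 2025 → Dec 23, 2025: 6 days.
Total: 189 days.

189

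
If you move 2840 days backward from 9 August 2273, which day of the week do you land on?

Monday

Aug 9, 2273 is a Saturday.
2840 mod 7 = 5, so 2840 days before a Saturday is Saturday − 5 = Monday.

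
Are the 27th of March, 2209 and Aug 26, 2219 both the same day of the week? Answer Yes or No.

From Mar 27, 2209 to Aug 26, 2219 is 3804 days.
3804 mod 7 = 3, so they are different weekdays.
(Mar 27, 2209 is a Monday; Aug 26, 2219 is a Thursday.)

No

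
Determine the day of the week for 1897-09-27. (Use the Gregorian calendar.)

Monday

January 1, 1897 is a Friday.
Jan 1, 1897 → Feb 1, 1897: 31 days (January has 31).
Feb 1, 1897 → Mar 1, 1897: 28 days (February has 28).
Mar 1, 1897 → Apr 1, 1897: 31 days (March has 31).
Apr 1, 1897 → May 1, 1897: 30 days (April has 30).
May 1, 1897 → Jun 1, 1897: 31 days (May has 31).
Jun 1, 1897 → Jul 1, 1897: 30 days (June has 30).
Jul 1, 1897 → Aug 1, 1897: 31 days (July has 31).
Aug 1, 1897 → Sep 1, 1897: 31 days (August has 31).
Sep 1, 1897 → Sep 27, 1897: 26 days.
Total: 269 days.
269 mod 7 = 3, so Friday + 3 = Monday.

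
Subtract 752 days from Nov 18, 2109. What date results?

October 28, 2107

−365 (one year) → Nov 18, 2108 (387 left).
−18 → Oct 31, 2108 (end of Oct, 31 days; 369 left).
−31 → Sep 30, 2108 (end of Sep, 30 days; 338 left).
−30 → Aug 31, 2108 (end of Aug, 31 days; 308 left).
−31 → Jul 31, 2108 (end of Jul, 31 days; 277 left).
−31 → Jun 30, 2108 (end of Jun, 30 days; 246 left).
−30 → May 31, 2108 (end of May, 31 days; 216 left).
−31 → Apr 30, 2108 (end of Apr, 30 days; 185 left).
−30 → Mar 31, 2108 (end of Mar, 31 days; 155 left).
−31 → Feb 29, 2108 (end of Feb, 29 days; 124 left).
−29 → Jan 31, 2108 (end of Jan, 31 days; 95 left).
−31 → Dec 31, 2107 (end of Dec, 31 days; 64 left).
−31 → Nov 30, 2107 (end of Nov, 30 days; 33 left).
−30 → Oct 31, 2107 (end of Oct, 31 days; 3 left).
−3 → Oct 28, 2107.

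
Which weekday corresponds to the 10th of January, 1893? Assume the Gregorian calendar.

Doomsday rule: the anchor day for the 1800s is Friday. For year 93: 93÷12 = 7 r 9, and 9÷4 = 2, so 7+9+2 = 18.
Friday + 18 ≡ Tuesday — that's 1893's doomsday.
In January the doomsday date is Jan 3 (1893 is not a leap year).
Jan 10 is 7 days after Jan 3; 7 mod 7 = 0, so Tuesday + 0 = Tuesday.

Tuesday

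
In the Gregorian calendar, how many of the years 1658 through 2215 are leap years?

Multiples of 4 in [1658,2215]: 139.
Of those, multiples of 100: 6 (not leap unless ÷400).
Multiples of 400: 1.
Leap years = 139 − 6 + 1 = 134.

134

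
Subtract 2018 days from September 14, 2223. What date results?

−365 (one year) → Sep 14, 2222 (1653 left).
−365 (one year) → Sep 14, 2221 (1288 left).
−365 (one year) → Sep 14, 2220 (923 left).
−366 (one year; includes Feb 29, 2220) → Sep 14, 2219 (557 left).
−365 (one year) → Sep 14, 2218 (192 left).
−14 → Aug 31, 2218 (end of Aug, 31 days; 178 left).
−31 → Jul 31, 2218 (end of Jul, 31 days; 147 left).
−31 → Jun 30, 2218 (end of Jun, 30 days; 116 left).
−30 → May 31, 2218 (end of May, 31 days; 86 left).
−31 → Apr 30, 2218 (end of Apr, 30 days; 55 left).
−30 → Mar 31, 2218 (end of Mar, 31 days; 25 left).
−25 → Mar 6, 2218.

March 6, 2218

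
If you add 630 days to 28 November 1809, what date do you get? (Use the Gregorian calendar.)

+365 (one year) → Nov 28, 1810 (265 left).
Nov has 30 days: +3 → Dec 1, 1810 (262 left).
Dec has 31 days: +31 → Jan 1, 1811 (231 left).
Jan has 31 days: +31 → Feb 1, 1811 (200 left).
Feb has 28 days: +28 → Mar 1, 1811 (172 left).
Mar has 31 days: +31 → Apr 1, 1811 (141 left).
Apr has 30 days: +30 → May 1, 1811 (111 left).
May has 31 days: +31 → Jun 1, 1811 (80 left).
Jun has 30 days: +30 → Jul 1, 1811 (50 left).
Jul has 31 days: +31 → Aug 1, 1811 (19 left).
+19 → Aug 20, 1811.

August 20, 1811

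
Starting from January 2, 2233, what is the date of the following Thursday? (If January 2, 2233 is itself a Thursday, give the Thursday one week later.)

January 3, 2233

Jan 2, 2233 is a Wednesday.
From Wednesday to the next Thursday is 1 day.
Jan 2, 2233 + 1 = Jan 3, 2233.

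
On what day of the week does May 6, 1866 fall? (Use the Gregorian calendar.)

Sunday

Doomsday rule: the anchor day for the 1800s is Friday. For year 66: 66÷12 = 5 r 6, and 6÷4 = 1, so 5+6+1 = 12.
Friday + 12 ≡ Wednesday — that's 1866's doomsday.
In May the doomsday date is May 9.
May 6 is 3 days before May 9; 3 mod 7 = 3, so Wednesday − 3 = Sunday.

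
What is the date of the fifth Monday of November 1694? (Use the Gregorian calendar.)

November 29, 1694

November 1, 1694 is a Monday.
The first Monday is therefore November 1 (same day).
The fifth Monday is 1 + 4×7 = November 29.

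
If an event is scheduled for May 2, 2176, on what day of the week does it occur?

Doomsday rule: the anchor day for the 2100s is Sunday. For year 76: 76÷12 = 6 r 4, and 4÷4 = 1, so 6+4+1 = 11.
Sunday + 11 ≡ Thursday — that's 2176's doomsday.
In May the doomsday date is May 9.
May 2 is 7 days before May 9; 7 mod 7 = 0, so Thursday − 0 = Thursday.

Thursday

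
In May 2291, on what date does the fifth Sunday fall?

May 31, 2291

May 1, 2291 is a Friday.
The first Sunday is therefore May 3 (2 days later).
The fifth Sunday is 3 + 4×7 = May 31.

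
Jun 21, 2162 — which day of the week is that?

Doomsday rule: the anchor day for the 2100s is Sunday. For year 62: 62÷12 = 5 r 2, and 2÷4 = 0, so 5+2+0 = 7.
Sunday + 7 ≡ Sunday — that's 2162's doomsday.
In June the doomsday date is Jun 6.
Jun 21 is 15 days after Jun 6; 15 mod 7 = 1, so Sunday + 1 = Monday.

Monday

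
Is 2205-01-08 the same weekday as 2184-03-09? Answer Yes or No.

From Mar 9, 2184 to Jan 8, 2205 is 7609 days.
7609 mod 7 = 0, so they are the same weekday.
(Mar 9, 2184 is a Tuesday; Jan 8, 2205 is a Tuesday.)

Yes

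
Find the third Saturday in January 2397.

January 1, 2397 is a Wednesday.
The first Saturday is therefore January 4 (3 days later).
The third Saturday is 4 + 2×7 = January 18.

January 18, 2397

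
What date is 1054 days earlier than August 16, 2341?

−365 (one year) → Aug 16, 2340 (689 left).
−366 (one year; includes Feb 29, 2340) → Aug 16, 2339 (323 left).
−16 → Jul 31, 2339 (end of Jul, 31 days; 307 left).
−31 → Jun 30, 2339 (end of Jun, 30 days; 276 left).
−30 → May 31, 2339 (end of May, 31 days; 246 left).
−31 → Apr 30, 2339 (end of Apr, 30 days; 215 left).
−30 → Mar 31, 2339 (end of Mar, 31 days; 185 left).
−31 → Feb 28, 2339 (end of Feb, 28 days; 154 left).
−28 → Jan 31, 2339 (end of Jan, 31 days; 126 left).
−31 → Dec 31, 2338 (end of Dec, 31 days; 95 left).
−31 → Nov 30, 2338 (end of Nov, 30 days; 64 left).
−30 → Oct 31, 2338 (end of Oct, 31 days; 34 left).
−31 → Sep 30, 2338 (end of Sep, 30 days; 3 left).
−3 → Sep 27, 2338.

September 27, 2338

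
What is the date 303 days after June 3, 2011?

April 1, 2012

Jun has 30 days: +28 → Jul 1, 2011 (275 left).
Jul has 31 days: +31 → Aug 1, 2011 (244 left).
Aug has 31 days: +31 → Sep 1, 2011 (213 left).
Sep has 30 days: +30 → Oct 1, 2011 (183 left).
Oct has 31 days: +31 → Nov 1, 2011 (152 left).
Nov has 30 days: +30 → Dec 1, 2011 (122 left).
Dec has 31 days: +31 → Jan 1, 2012 (91 left).
Jan has 31 days: +31 → Feb 1, 2012 (60 left).
Feb has 29 days: +29 → Mar 1, 2012 (31 left).
Mar has 31 days: +31 → Apr 1, 2012 (0 left).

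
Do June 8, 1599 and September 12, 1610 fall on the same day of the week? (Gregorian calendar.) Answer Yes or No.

No

From Jun 8, 1599 to Sep 12, 1610 is 4114 days.
4114 mod 7 = 5, so they are different weekdays.
(Jun 8, 1599 is a Tuesday; Sep 12, 1610 is a Sunday.)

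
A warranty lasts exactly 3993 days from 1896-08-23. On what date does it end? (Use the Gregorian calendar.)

+365 (one year) → Aug 23, 1897 (3628 left).
+365 (one year) → Aug 23, 1898 (3263 left).
+365 (one year) → Aug 23, 1899 (2898 left).
+365 (one year) → Aug 23, 1900 (2533 left).
+365 (one year) → Aug 23, 1901 (2168 left).
+365 (one year) → Aug 23, 1902 (1803 left).
+365 (one year) → Aug 23, 1903 (1438 left).
+366 (one year; includes Feb 29, 1904) → Aug 23, 1904 (1072 left).
+365 (one year) → Aug 23, 1905 (707 left).
+365 (one year) → Aug 23, 1906 (342 left).
Aug has 31 days: +9 → Sep 1, 1906 (333 left).
Sep has 30 days: +30 → Oct 1, 1906 (303 left).
Oct has 31 days: +31 → Nov 1, 1906 (272 left).
Nov has 30 days: +30 → Dec 1, 1906 (242 left).
Dec has 31 days: +31 → Jan 1, 1907 (211 left).
Jan has 31 days: +31 → Feb 1, 1907 (180 left).
Feb has 28 days: +28 → Mar 1, 1907 (152 left).
Mar has 31 days: +31 → Apr 1, 1907 (121 left).
Apr has 30 days: +30 → May 1, 1907 (91 left).
May has 31 days: +31 → Jun 1, 1907 (60 left).
Jun has 30 days: +30 → Jul 1, 1907 (30 left).
+30 → Jul 31, 1907.

July 31, 1907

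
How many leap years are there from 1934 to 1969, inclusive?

9

Multiples of 4 in [1934,1969]: 9.
Of those, multiples of 100: 0 (not leap unless ÷400).
Multiples of 400: 0.
Leap years = 9 − 0 + 0 = 9.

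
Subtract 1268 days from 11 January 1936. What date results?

July 22, 1932

−365 (one year) → Jan 11, 1935 (903 left).
−365 (one year) → Jan 11, 1934 (538 left).
−365 (one year) → Jan 11, 1933 (173 left).
−11 → Dec 31, 1932 (end of Dec, 31 days; 162 left).
−31 → Nov 30, 1932 (end of Nov, 30 days; 131 left).
−30 → Oct 31, 1932 (end of Oct, 31 days; 101 left).
−31 → Sep 30, 1932 (end of Sep, 30 days; 70 left).
−30 → Aug 31, 1932 (end of Aug, 31 days; 40 left).
−31 → Jul 31, 1932 (end of Jul, 31 days; 9 left).
−9 → Jul 22, 1932.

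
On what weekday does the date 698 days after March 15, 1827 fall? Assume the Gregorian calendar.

Tuesday

First find the weekday of Mar 15, 1827. Doomsday rule: the anchor day for the 1800s is Friday. For year 27: 27÷12 = 2 r 3, and 3÷4 = 0, so 2+3+0 = 5.
Friday + 5 ≡ Wednesday — that's 1827's doomsday.
In March the doomsday date is Mar 14.
Mar 15 is 1 day after Mar 14; 1 mod 7 = 1, so Wednesday + 1 = Thursday.
698 mod 7 = 5, so 698 days after a Thursday is Thursday + 5 = Tuesday.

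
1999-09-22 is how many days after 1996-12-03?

1023

Dec 3, 1996 → Dec 3, 1997: 365 days.
Dec 3, 1997 → Dec 3, 1998: 365 days.
Dec 3, 1998 → Jan 3, 1999: 31 days (December has 31).
Jan 3, 1999 → Feb 3, 1999: 31 days (January has 31).
Feb 3, 1999 → Mar 3, 1999: 28 days (February has 28).
Mar 3, 1999 → Apr 3, 1999: 31 days (March has 31).
Apr 3, 1999 → May 3, 1999: 30 days (April has 30).
May 3, 1999 → Jun 3, 1999: 31 days (May has 31).
Jun 3, 1999 → Jul 3, 1999: 30 days (June has 30).
Jul 3, 1999 → Aug 3, 1999: 31 days (July has 31).
Aug 3, 1999 → Sep 3, 1999: 31 days (August has 31).
Sep 3, 1999 → Sep 22, 1999: 19 days.
Total: 1023 days.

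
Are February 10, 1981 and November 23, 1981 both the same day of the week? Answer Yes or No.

From Feb 10, 1981 to Nov 23, 1981 is 286 days.
286 mod 7 = 6, so they are different weekdays.
(Feb 10, 1981 is a Tuesday; Nov 23, 1981 is a Monday.)

No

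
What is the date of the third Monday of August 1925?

August 1, 1925 is a Saturday.
The first Monday is therefore August 3 (2 days later).
The third Monday is 3 + 2×7 = August 17.

August 17, 1925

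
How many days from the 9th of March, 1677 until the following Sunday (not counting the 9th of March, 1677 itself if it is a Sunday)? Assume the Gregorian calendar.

Mar 9, 1677 is a Tuesday.
From Tuesday to the next Sunday is 5 days.

5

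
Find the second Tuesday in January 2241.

January 12, 2241

January 1, 2241 is a Friday.
The first Tuesday is therefore January 5 (4 days later).
The second Tuesday is 5 + 1×7 = January 12.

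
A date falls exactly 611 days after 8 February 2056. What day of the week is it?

First find the weekday of Feb 8, 2056. Doomsday rule: the anchor day for the 2000s is Tuesday. For year 56: 56÷12 = 4 r 8, and 8÷4 = 2, so 4+8+2 = 14.
Tuesday + 14 ≡ Tuesday — that's 2056's doomsday.
In February the doomsday date is Feb 29 (2056 is a leap year (divisible by 4)).
Feb 8 is 21 days before Feb 29; 21 mod 7 = 0, so Tuesday − 0 = Tuesday.
611 mod 7 = 2, so 611 days after a Tuesday is Tuesday + 2 = Thursday.

Thursday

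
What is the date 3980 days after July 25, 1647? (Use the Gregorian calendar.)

+366 (one year; includes Feb 29, 1648) → Jul 25, 1648 (3614 left).
+365 (one year) → Jul 25, 1649 (3249 left).
+365 (one year) → Jul 25, 1650 (2884 left).
+365 (one year) → Jul 25, 1651 (2519 left).
+366 (one year; includes Feb 29, 1652) → Jul 25, 1652 (2153 left).
+365 (one year) → Jul 25, 1653 (1788 left).
+365 (one year) → Jul 25, 1654 (1423 left).
+365 (one year) → Jul 25, 1655 (1058 left).
+366 (one year; includes Feb 29, 1656) → Jul 25, 1656 (692 left).
+365 (one year) → Jul 25, 1657 (327 left).
Jul has 31 days: +7 → Aug 1, 1657 (320 left).
Aug has 31 days: +31 → Sep 1, 1657 (289 left).
Sep has 30 days: +30 → Oct 1, 1657 (259 left).
Oct has 31 days: +31 → Nov 1, 1657 (228 left).
Nov has 30 days: +30 → Dec 1, 1657 (198 left).
Dec has 31 days: +31 → Jan 1, 1658 (167 left).
Jan has 31 days: +31 → Feb 1, 1658 (136 left).
Feb has 28 days: +28 → Mar 1, 1658 (108 left).
Mar has 31 days: +31 → Apr 1, 1658 (77 left).
Apr has 30 days: +30 → May 1, 1658 (47 left).
May has 31 days: +31 → Jun 1, 1658 (16 left).
+16 → Jun 17, 1658.

June 17, 1658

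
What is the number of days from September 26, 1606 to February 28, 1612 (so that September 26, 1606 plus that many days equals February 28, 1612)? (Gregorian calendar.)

1981

Sep 26, 1606 → Sep 26, 1607: 365 days.
Sep 26, 1607 → Sep 26, 1608: 366 days (Feb 29, 1608 is in that span).
Sep 26, 1608 → Sep 26, 1609: 365 days.
Sep 26, 1609 → Sep 26, 1610: 365 days.
Sep 26, 1610 → Sep 26, 1611: 365 days.
Sep 26, 1611 → Oct 26, 1611: 30 days (September has 30).
Oct 26, 1611 → Nov 26, 1611: 31 days (October has 31).
Nov 26, 1611 → Dec 26, 1611: 30 days (November has 30).
Dec 26, 1611 → Jan 26, 1612: 31 days (December has 31).
Jan 26, 1612 → Feb 26, 1612: 31 days (January has 31).
Feb 26, 1612 → Feb 28, 1612: 2 days.
Total: 1981 days.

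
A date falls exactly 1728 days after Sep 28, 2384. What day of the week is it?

Thursday

First find the weekday of Sep 28, 2384. Doomsday rule: the anchor day for the 2300s is Wednesday. For year 84: 84÷12 = 7 r 0, and 0÷4 = 0, so 7+0+0 = 7.
Wednesday + 7 ≡ Wednesday — that's 2384's doomsday.
In September the doomsday date is Sep 5.
Sep 28 is 23 days after Sep 5; 23 mod 7 = 2, so Wednesday + 2 = Friday.
1728 mod 7 = 6, so 1728 days after a Friday is Friday + 6 = Thursday.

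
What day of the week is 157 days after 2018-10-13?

First find the weekday of Oct 13, 2018. Doomsday rule: the anchor day for the 2000s is Tuesday. For year 18: 18÷12 = 1 r 6, and 6÷4 = 1, so 1+6+1 = 8.
Tuesday + 8 ≡ Wednesday — that's 2018's doomsday.
In October the doomsday date is Oct 10.
Oct 13 is 3 days after Oct 10; 3 mod 7 = 3, so Wednesday + 3 = Saturday.
157 mod 7 = 3, so 157 days after a Saturday is Saturday + 3 = Tuesday.

Tuesday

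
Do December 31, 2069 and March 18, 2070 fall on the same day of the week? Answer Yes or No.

From Dec 31, 2069 to Mar 18, 2070 is 77 days.
77 mod 7 = 0, so they are the same weekday.
(Dec 31, 2069 is a Tuesday; Mar 18, 2070 is a Tuesday.)

Yes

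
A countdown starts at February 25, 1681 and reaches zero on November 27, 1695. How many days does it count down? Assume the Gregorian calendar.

5388

Feb 25, 1681 → Feb 25, 1682: 365 days.
Feb 25, 1682 → Feb 25, 1683: 365 days.
Feb 25, 1683 → Feb 25, 1684: 365 days.
Feb 25, 1684 → Feb 25, 1685: 366 days (Feb 29, 1684 is in that span).
Feb 25, 1685 → Feb 25, 1686: 365 days.
Feb 25, 1686 → Feb 25, 1687: 365 days.
Feb 25, 1687 → Feb 25, 1688: 365 days.
Feb 25, 1688 → Feb 25, 1689: 366 days (Feb 29, 1688 is in that span).
Feb 25, 1689 → Feb 25, 1690: 365 days.
Feb 25, 1690 → Feb 25, 1691: 365 days.
Feb 25, 1691 → Feb 25, 1692: 365 days.
Feb 25, 1692 → Feb 25, 1693: 366 days (Feb 29, 1692 is in that span).
Feb 25, 1693 → Feb 25, 1694: 365 days.
Feb 25, 1694 → Feb 25, 1695: 365 days.
Feb 25, 1695 → Mar 25, 1695: 28 days (February has 28).
Mar 25, 1695 → Apr 25, 1695: 31 days (March has 31).
Apr 25, 1695 → May 25, 1695: 30 days (April has 30).
May 25, 1695 → Jun 25, 1695: 31 days (May has 31).
Jun 25, 1695 → Jul 25, 1695: 30 days (June has 30).
Jul 25, 1695 → Aug 25, 1695: 31 days (July has 31).
Aug 25, 1695 → Sep 25, 1695: 31 days (August has 31).
Sep 25, 1695 → Oct 25, 1695: 30 days (September has 30).
Oct 25, 1695 → Nov 25, 1695: 31 days (October has 31).
Nov 25, 1695 → Nov 27, 1695: 2 days.
Total: 5388 days.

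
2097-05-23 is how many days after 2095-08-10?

Aug 10, 2095 → Aug 10, 2096: 366 days (Feb 29, 2096 is in that span).
Aug 10, 2096 → Sep 10, 2096: 31 days (August has 31).
Sep 10, 2096 → Oct 10, 2096: 30 days (September has 30).
Oct 10, 2096 → Nov 10, 2096: 31 days (October has 31).
Nov 10, 2096 → Dec 10, 2096: 30 days (November has 30).
Dec 10, 2096 → Jan 10, 2097: 31 days (December has 31).
Jan 10, 2097 → Feb 10, 2097: 31 days (January has 31).
Feb 10, 2097 → Mar 10, 2097: 28 days (February has 28).
Mar 10, 2097 → Apr 10, 2097: 31 days (March has 31).
Apr 10, 2097 → May 10, 2097: 30 days (April has 30).
May 10, 2097 → May 23, 2097: 13 days.
Total: 652 days.

652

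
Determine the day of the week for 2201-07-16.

Thursday

January 1, 2201 is a Thursday.
Jan 1, 2201 → Feb 1, 2201: 31 days (January has 31).
Feb 1, 2201 → Mar 1, 2201: 28 days (February has 28).
Mar 1, 2201 → Apr 1, 2201: 31 days (March has 31).
Apr 1, 2201 → May 1, 2201: 30 days (April has 30).
May 1, 2201 → Jun 1, 2201: 31 days (May has 31).
Jun 1, 2201 → Jul 1, 2201: 30 days (June has 30).
Jul 1, 2201 → Jul 16, 2201: 15 days.
Total: 196 days.
196 mod 7 = 0, so Thursday + 0 = Thursday.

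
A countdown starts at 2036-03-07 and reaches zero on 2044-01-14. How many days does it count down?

Mar 7, 2036 → Mar 7, 2037: 365 days.
Mar 7, 2037 → Mar 7, 2038: 365 days.
Mar 7, 2038 → Mar 7, 2039: 365 days.
Mar 7, 2039 → Mar 7, 2040: 366 days (Feb 29, 2040 is in that span).
Mar 7, 2040 → Mar 7, 2041: 365 days.
Mar 7, 2041 → Mar 7, 2042: 365 days.
Mar 7, 2042 → Mar 7, 2043: 365 days.
Mar 7, 2043 → Apr 7, 2043: 31 days (March has 31).
Apr 7, 2043 → May 7, 2043: 30 days (April has 30).
May 7, 2043 → Jun 7, 2043: 31 days (May has 31).
Jun 7, 2043 → Jul 7, 2043: 30 days (June has 30).
Jul 7, 2043 → Aug 7, 2043: 31 days (July has 31).
Aug 7, 2043 → Sep 7, 2043: 31 days (August has 31).
Sep 7, 2043 → Oct 7, 2043: 30 days (September has 30).
Oct 7, 2043 → Nov 7, 2043: 31 days (October has 31).
Nov 7, 2043 → Dec 7, 2043: 30 days (November has 30).
Dec 7, 2043 → Jan 7, 2044: 31 days (December has 31).
Jan 7, 2044 → Jan 14, 2044: 7 days.
Total: 2869 days.

2869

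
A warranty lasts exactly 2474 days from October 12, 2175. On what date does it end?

July 21, 2182

+366 (one year; includes Feb 29, 2176) → Oct 12, 2176 (2108 left).
+365 (one year) → Oct 12, 2177 (1743 left).
+365 (one year) → Oct 12, 2178 (1378 left).
+365 (one year) → Oct 12, 2179 (1013 left).
+366 (one year; includes Feb 29, 2180) → Oct 12, 2180 (647 left).
+365 (one year) → Oct 12, 2181 (282 left).
Oct has 31 days: +20 → Nov 1, 2181 (262 left).
Nov has 30 days: +30 → Dec 1, 2181 (232 left).
Dec has 31 days: +31 → Jan 1, 2182 (201 left).
Jan has 31 days: +31 → Feb 1, 2182 (170 left).
Feb has 28 days: +28 → Mar 1, 2182 (142 left).
Mar has 31 days: +31 → Apr 1, 2182 (111 left).
Apr has 30 days: +30 → May 1, 2182 (81 left).
May has 31 days: +31 → Jun 1, 2182 (50 left).
Jun has 30 days: +30 → Jul 1, 2182 (20 left).
+20 → Jul 21, 2182.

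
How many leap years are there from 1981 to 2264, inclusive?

Multiples of 4 in [1981,2264]: 71.
Of those, multiples of 100: 3 (not leap unless ÷400).
Multiples of 400: 1.
Leap years = 71 − 3 + 1 = 69.

69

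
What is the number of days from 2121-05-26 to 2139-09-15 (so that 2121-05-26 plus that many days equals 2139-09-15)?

May 26, 2121 → May 26, 2122: 365 days.
May 26, 2122 → May 26, 2123: 365 days.
May 26, 2123 → May 26, 2124: 366 days (Feb 29, 2124 is in that span).
May 26, 2124 → May 26, 2125: 365 days.
May 26, 2125 → May 26, 2126: 365 days.
May 26, 2126 → May 26, 2127: 365 days.
May 26, 2127 → May 26, 2128: 366 days (Feb 29, 2128 is in that span).
May 26, 2128 → May 26, 2129: 365 days.
May 26, 2129 → May 26, 2130: 365 days.
May 26, 2130 → May 26, 2131: 365 days.
May 26, 2131 → May 26, 2132: 366 days (Feb 29, 2132 is in that span).
May 26, 2132 → May 26, 2133: 365 days.
May 26, 2133 → May 26, 2134: 365 days.
May 26, 2134 → May 26, 2135: 365 days.
May 26, 2135 → May 26, 2136: 366 days (Feb 29, 2136 is in that span).
May 26, 2136 → May 26, 2137: 365 days.
May 26, 2137 → May 26, 2138: 365 days.
May 26, 2138 → May 26, 2139: 365 days.
May 26, 2139 → Jun 26, 2139: 31 days (May has 31).
Jun 26, 2139 → Jul 26, 2139: 30 days (June has 30).
Jul 26, 2139 → Aug 26, 2139: 31 days (July has 31).
Aug 26, 2139 → Sep 15, 2139: 20 days.
Total: 6686 days.

6686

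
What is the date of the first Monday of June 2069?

June 3, 2069

June 1, 2069 is a Saturday.
The first Monday is therefore June 3 (2 days later).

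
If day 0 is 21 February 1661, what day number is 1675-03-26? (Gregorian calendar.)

Feb 21, 1661 → Feb 21, 1662: 365 days.
Feb 21, 1662 → Feb 21, 1663: 365 days.
Feb 21, 1663 → Feb 21, 1664: 365 days.
Feb 21, 1664 → Feb 21, 1665: 366 days (Feb 29, 1664 is in that span).
Feb 21, 1665 → Feb 21, 1666: 365 days.
Feb 21, 1666 → Feb 21, 1667: 365 days.
Feb 21, 1667 → Feb 21, 1668: 365 days.
Feb 21, 1668 → Feb 21, 1669: 366 days (Feb 29, 1668 is in that span).
Feb 21, 1669 → Feb 21, 1670: 365 days.
Feb 21, 1670 → Feb 21, 1671: 365 days.
Feb 21, 1671 → Feb 21, 1672: 365 days.
Feb 21, 1672 → Feb 21, 1673: 366 days (Feb 29, 1672 is in that span).
Feb 21, 1673 → Feb 21, 1674: 365 days.
Feb 21, 1674 → Mar 21, 1674: 28 days (February has 28).
Mar 21, 1674 → Apr 21, 1674: 31 days (March has 31).
Apr 21, 1674 → May 21, 1674: 30 days (April has 30).
May 21, 1674 → Jun 21, 1674: 31 days (May has 31).
Jun 21, 1674 → Jul 21, 1674: 30 days (June has 30).
Jul 21, 1674 → Aug 21, 1674: 31 days (July has 31).
Aug 21, 1674 → Sep 21, 1674: 31 days (August has 31).
Sep 21, 1674 → Oct 21, 1674: 30 days (September has 30).
Oct 21, 1674 → Nov 21, 1674: 31 days (October has 31).
Nov 21, 1674 → Dec 21, 1674: 30 days (November has 30).
Dec 21, 1674 → Jan 21, 1675: 31 days (December has 31).
Jan 21, 1675 → Feb 21, 1675: 31 days (January has 31).
Feb 21, 1675 → Mar 21, 1675: 28 days (February has 28).
Mar 21, 1675 → Mar 26, 1675: 5 days.
Total: 5146 days.

5146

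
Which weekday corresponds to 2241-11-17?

Doomsday rule: the anchor day for the 2200s is Friday. For year 41: 41÷12 = 3 r 5, and 5÷4 = 1, so 3+5+1 = 9.
Friday + 9 ≡ Sunday — that's 2241's doomsday.
In November the doomsday date is Nov 7.
Nov 17 is 10 days after Nov 7; 10 mod 7 = 3, so Sunday + 3 = Wednesday.

Wednesday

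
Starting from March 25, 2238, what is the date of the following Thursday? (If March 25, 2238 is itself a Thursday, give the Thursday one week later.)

March 29, 2238

Mar 25, 2238 is a Sunday.
From Sunday to the next Thursday is 4 days.
Mar 25, 2238 + 4 = Mar 29, 2238.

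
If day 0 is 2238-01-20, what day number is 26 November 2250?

4693

Jan 20, 2238 → Jan 20, 2239: 365 days.
Jan 20, 2239 → Jan 20, 2240: 365 days.
Jan 20, 2240 → Jan 20, 2241: 366 days (Feb 29, 2240 is in that span).
Jan 20, 2241 → Jan 20, 2242: 365 days.
Jan 20, 2242 → Jan 20, 2243: 365 days.
Jan 20, 2243 → Jan 20, 2244: 365 days.
Jan 20, 2244 → Jan 20, 2245: 366 days (Feb 29, 2244 is in that span).
Jan 20, 2245 → Jan 20, 2246: 365 days.
Jan 20, 2246 → Jan 20, 2247: 365 days.
Jan 20, 2247 → Jan 20, 2248: 365 days.
Jan 20, 2248 → Jan 20, 2249: 366 days (Feb 29, 2248 is in that span).
Jan 20, 2249 → Jan 20, 2250: 365 days.
Jan 20, 2250 → Feb 20, 2250: 31 days (January has 31).
Feb 20, 2250 → Mar 20, 2250: 28 days (February has 28).
Mar 20, 2250 → Apr 20, 2250: 31 days (March has 31).
Apr 20, 2250 → May 20, 2250: 30 days (April has 30).
May 20, 2250 → Jun 20, 2250: 31 days (May has 31).
Jun 20, 2250 → Jul 20, 2250: 30 days (June has 30).
Jul 20, 2250 → Aug 20, 2250: 31 days (July has 31).
Aug 20, 2250 → Sep 20, 2250: 31 days (August has 31).
Sep 20, 2250 → Oct 20, 2250: 30 days (September has 30).
Oct 20, 2250 → Nov 20, 2250: 31 days (October has 31).
Nov 20, 2250 → Nov 26, 2250: 6 days.
Total: 4693 days.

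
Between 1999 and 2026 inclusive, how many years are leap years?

7

Multiples of 4 in [1999,2026]: 7.
Of those, multiples of 100: 1 (not leap unless ÷400).
Multiples of 400: 1.
Leap years = 7 − 1 + 1 = 7.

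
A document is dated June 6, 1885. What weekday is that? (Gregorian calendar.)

January 1, 1885 is a Thursday.
Jan 1, 1885 → Feb 1, 1885: 31 days (January has 31).
Feb 1, 1885 → Mar 1, 1885: 28 days (February has 28).
Mar 1, 1885 → Apr 1, 1885: 31 days (March has 31).
Apr 1, 1885 → May 1, 1885: 30 days (April has 30).
May 1, 1885 → Jun 1, 1885: 31 days (May has 31).
Jun 1, 1885 → Jun 6, 1885: 5 days.
Total: 156 days.
156 mod 7 = 2, so Thursday + 2 = Saturday.

Saturday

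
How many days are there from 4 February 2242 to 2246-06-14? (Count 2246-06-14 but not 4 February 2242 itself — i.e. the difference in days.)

Feb 4, 2242 → Feb 4, 2243: 365 days.
Feb 4, 2243 → Feb 4, 2244: 365 days.
Feb 4, 2244 → Feb 4, 2245: 366 days (Feb 29, 2244 is in that span).
Feb 4, 2245 → Feb 4, 2246: 365 days.
Feb 4, 2246 → Mar 4, 2246: 28 days (February has 28).
Mar 4, 2246 → Apr 4, 2246: 31 days (March has 31).
Apr 4, 2246 → May 4, 2246: 30 days (April has 30).
May 4, 2246 → Jun 4, 2246: 31 days (May has 31).
Jun 4, 2246 → Jun 14, 2246: 10 days.
Total: 1591 days.

1591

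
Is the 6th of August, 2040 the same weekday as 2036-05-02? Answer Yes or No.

No

From May 2, 2036 to Aug 6, 2040 is 1557 days.
1557 mod 7 = 3, so they are different weekdays.
(May 2, 2036 is a Friday; Aug 6, 2040 is a Monday.)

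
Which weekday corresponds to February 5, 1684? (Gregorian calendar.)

Saturday

Doomsday rule: the anchor day for the 1600s is Tuesday. For year 84: 84÷12 = 7 r 0, and 0÷4 = 0, so 7+0+0 = 7.
Tuesday + 7 ≡ Tuesday — that's 1684's doomsday.
In February the doomsday date is Feb 29 (1684 is a leap year (divisible by 4)).
Feb 5 is 24 days before Feb 29; 24 mod 7 = 3, so Tuesday − 3 = Saturday.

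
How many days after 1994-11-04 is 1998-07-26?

1360

Nov 4, 1994 → Nov 4, 1995: 365 days.
Nov 4, 1995 → Nov 4, 1996: 366 days (Feb 29, 1996 is in that span).
Nov 4, 1996 → Nov 4, 1997: 365 days.
Nov 4, 1997 → Dec 4, 1997: 30 days (November has 30).
Dec 4, 1997 → Jan 4, 1998: 31 days (December has 31).
Jan 4, 1998 → Feb 4, 1998: 31 days (January has 31).
Feb 4, 1998 → Mar 4, 1998: 28 days (February has 28).
Mar 4, 1998 → Apr 4, 1998: 31 days (March has 31).
Apr 4, 1998 → May 4, 1998: 30 days (April has 30).
May 4, 1998 → Jun 4, 1998: 31 days (May has 31).
Jun 4, 1998 → Jul 4, 1998: 30 days (June has 30).
Jul 4, 1998 → Jul 26, 1998: 22 days.
Total: 1360 days.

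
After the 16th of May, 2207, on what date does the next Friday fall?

May 16, 2207 is a Saturday.
From Saturday to the next Friday is 6 days.
May 16, 2207 + 6 = May 22, 2207.

May 22, 2207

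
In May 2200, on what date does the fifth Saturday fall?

May 1, 2200 is a Thursday.
The first Saturday is therefore May 3 (2 days later).
The fifth Saturday is 3 + 4×7 = May 31.

May 31, 2200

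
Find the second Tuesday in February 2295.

February 1, 2295 is a Friday.
The first Tuesday is therefore February 5 (4 days later).
The second Tuesday is 5 + 1×7 = February 12.

February 12, 2295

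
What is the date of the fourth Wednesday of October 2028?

October 25, 2028

October 1, 2028 is a Sunday.
The first Wednesday is therefore October 4 (3 days later).
The fourth Wednesday is 4 + 3×7 = October 25.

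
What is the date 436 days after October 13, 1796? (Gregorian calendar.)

+365 (one year) → Oct 13, 1797 (71 left).
Oct has 31 days: +19 → Nov 1, 1797 (52 left).
Nov has 30 days: +30 → Dec 1, 1797 (22 left).
+22 → Dec 23, 1797.

December 23, 1797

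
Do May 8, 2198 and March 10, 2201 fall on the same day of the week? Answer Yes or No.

From May 8, 2198 to Mar 10, 2201 is 1036 days.
1036 mod 7 = 0, so they are the same weekday.
(May 8, 2198 is a Tuesday; Mar 10, 2201 is a Tuesday.)

Yes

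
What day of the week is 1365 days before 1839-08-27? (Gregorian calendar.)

First find the weekday of Aug 27, 1839. Doomsday rule: the anchor day for the 1800s is Friday. For year 39: 39÷12 = 3 r 3, and 3÷4 = 0, so 3+3+0 = 6.
Friday + 6 ≡ Thursday — that's 1839's doomsday.
In August the doomsday date is Aug 8.
Aug 27 is 19 days after Aug 8; 19 mod 7 = 5, so Thursday + 5 = Tuesday.
1365 mod 7 = 0, so 1365 days before a Tuesday is Tuesday − 0 = Tuesday.

Tuesday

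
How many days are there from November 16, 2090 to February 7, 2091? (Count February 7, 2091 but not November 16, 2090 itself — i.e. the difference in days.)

83

Nov 16, 2090 → Dec 16, 2090: 30 days (November has 30).
Dec 16, 2090 → Jan 16, 2091: 31 days (December has 31).
Jan 16, 2091 → Feb 7, 2091: 22 days.
Total: 83 days.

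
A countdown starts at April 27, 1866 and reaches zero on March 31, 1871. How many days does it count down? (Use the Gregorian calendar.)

1799

Apr 27, 1866 → Apr 27, 1867: 365 days.
Apr 27, 1867 → Apr 27, 1868: 366 days (Feb 29, 1868 is in that span).
Apr 27, 1868 → Apr 27, 1869: 365 days.
Apr 27, 1869 → Apr 27, 1870: 365 days.
Apr 27, 1870 → May 27, 1870: 30 days (April has 30).
May 27, 1870 → Jun 27, 1870: 31 days (May has 31).
Jun 27, 1870 → Jul 27, 1870: 30 days (June has 30).
Jul 27, 1870 → Aug 27, 1870: 31 days (July has 31).
Aug 27, 1870 → Sep 27, 1870: 31 days (August has 31).
Sep 27, 1870 → Oct 27, 1870: 30 days (September has 30).
Oct 27, 1870 → Nov 27, 1870: 31 days (October has 31).
Nov 27, 1870 → Dec 27, 1870: 30 days (November has 30).
Dec 27, 1870 → Jan 27, 1871: 31 days (December has 31).
Jan 27, 1871 → Feb 27, 1871: 31 days (January has 31).
Feb 27, 1871 → Mar 27, 1871: 28 days (February has 28).
Mar 27, 1871 → Mar 31, 1871: 4 days.
Total: 1799 days.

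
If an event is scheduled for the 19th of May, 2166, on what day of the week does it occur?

Doomsday rule: the anchor day for the 2100s is Sunday. For year 66: 66÷12 = 5 r 6, and 6÷4 = 1, so 5+6+1 = 12.
Sunday + 12 ≡ Friday — that's 2166's doomsday.
In May the doomsday date is May 9.
May 19 is 10 days after May 9; 10 mod 7 = 3, so Friday + 3 = Monday.

Monday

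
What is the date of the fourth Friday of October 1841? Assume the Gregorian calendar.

October 1, 1841 is a Friday.
The first Friday is therefore October 1 (same day).
The fourth Friday is 1 + 3×7 = October 22.

October 22, 1841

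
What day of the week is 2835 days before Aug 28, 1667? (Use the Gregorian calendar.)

First find the weekday of Aug 28, 1667. Doomsday rule: the anchor day for the 1600s is Tuesday. For year 67: 67÷12 = 5 r 7, and 7÷4 = 1, so 5+7+1 = 13.
Tuesday + 13 ≡ Monday — that's 1667's doomsday.
In August the doomsday date is Aug 8.
Aug 28 is 20 days after Aug 8; 20 mod 7 = 6, so Monday + 6 = Sunday.
2835 mod 7 = 0, so 2835 days before a Sunday is Sunday − 0 = Sunday.

Sunday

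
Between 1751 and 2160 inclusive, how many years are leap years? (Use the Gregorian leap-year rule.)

Multiples of 4 in [1751,2160]: 103.
Of those, multiples of 100: 4 (not leap unless ÷400).
Multiples of 400: 1.
Leap years = 103 − 4 + 1 = 100.

100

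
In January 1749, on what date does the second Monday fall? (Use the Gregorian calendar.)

January 1, 1749 is a Wednesday.
The first Monday is therefore January 6 (5 days later).
The second Monday is 6 + 1×7 = January 13.

January 13, 1749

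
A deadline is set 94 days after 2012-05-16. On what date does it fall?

August 18, 2012

May has 31 days: +16 → Jun 1, 2012 (78 left).
Jun has 30 days: +30 → Jul 1, 2012 (48 left).
Jul has 31 days: +31 → Aug 1, 2012 (17 left).
+17 → Aug 18, 2012.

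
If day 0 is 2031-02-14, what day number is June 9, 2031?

115

Feb 14, 2031 → Mar 14, 2031: 28 days (February has 28).
Mar 14, 2031 → Apr 14, 2031: 31 days (March has 31).
Apr 14, 2031 → May 14, 2031: 30 days (April has 30).
May 14, 2031 → Jun 9, 2031: 26 days.
Total: 115 days.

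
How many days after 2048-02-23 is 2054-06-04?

2293

Feb 23, 2048 → Feb 23, 2049: 366 days (Feb 29, 2048 is in that span).
Feb 23, 2049 → Feb 23, 2050: 365 days.
Feb 23, 2050 → Feb 23, 2051: 365 days.
Feb 23, 2051 → Feb 23, 2052: 365 days.
Feb 23, 2052 → Feb 23, 2053: 366 days (Feb 29, 2052 is in that span).
Feb 23, 2053 → Feb 23, 2054: 365 days.
Feb 23, 2054 → Mar 23, 2054: 28 days (February has 28).
Mar 23, 2054 → Apr 23, 2054: 31 days (March has 31).
Apr 23, 2054 → May 23, 2054: 30 days (April has 30).
May 23, 2054 → Jun 4, 2054: 12 days.
Total: 2293 days.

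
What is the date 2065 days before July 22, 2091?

−365 (one year) → Jul 22, 2090 (1700 left).
−365 (one year) → Jul 22, 2089 (1335 left).
−365 (one year) → Jul 22, 2088 (970 left).
−366 (one year; includes Feb 29, 2088) → Jul 22, 2087 (604 left).
−365 (one year) → Jul 22, 2086 (239 left).
−22 → Jun 30, 2086 (end of Jun, 30 days; 217 left).
−30 → May 31, 2086 (end of May, 31 days; 187 left).
−31 → Apr 30, 2086 (end of Apr, 30 days; 156 left).
−30 → Mar 31, 2086 (end of Mar, 31 days; 126 left).
−31 → Feb 28, 2086 (end of Feb, 28 days; 95 left).
−28 → Jan 31, 2086 (end of Jan, 31 days; 67 left).
−31 → Dec 31, 2085 (end of Dec, 31 days; 36 left).
−31 → Nov 30, 2085 (end of Nov, 30 days; 5 left).
−5 → Nov 25, 2085.

November 25, 2085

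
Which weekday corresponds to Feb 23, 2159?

January 1, 2159 is a Monday.
Jan 1, 2159 → Feb 1, 2159: 31 days (January has 31).
Feb 1, 2159 → Feb 23, 2159: 22 days.
Total: 53 days.
53 mod 7 = 4, so Monday + 4 = Friday.

Friday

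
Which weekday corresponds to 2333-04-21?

Friday

Doomsday rule: the anchor day for the 2300s is Wednesday. For year 33: 33÷12 = 2 r 9, and 9÷4 = 2, so 2+9+2 = 13.
Wednesday + 13 ≡ Tuesday — that's 2333's doomsday.
In April the doomsday date is Apr 4.
Apr 21 is 17 days after Apr 4; 17 mod 7 = 3, so Tuesday + 3 = Friday.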